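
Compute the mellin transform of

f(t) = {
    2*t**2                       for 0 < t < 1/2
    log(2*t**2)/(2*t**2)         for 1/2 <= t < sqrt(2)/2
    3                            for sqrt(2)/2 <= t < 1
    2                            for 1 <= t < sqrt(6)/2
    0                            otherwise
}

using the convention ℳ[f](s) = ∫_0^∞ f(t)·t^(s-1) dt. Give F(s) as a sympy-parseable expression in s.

(-4*2**(s/2)*s*(s + 2) - 6*2**(s/2)*(s + 2)*(s**2 - 4*s + 4) + 2*2**s*(s + 2)*(s**2 - 4*s + 4) + 4*6**(s/2)*(s + 2)*(s**2 - 4*s + 4) + 4*s**2*(s + 2)*log(2) - 8*s*(s + 2)*log(2) + 8*s*(s + 2) + s*(s**2 - 4*s + 4))/(2*2**s*s*(s + 2)*(s**2 - 4*s + 4))
  Re(s) > -2

the power substitution comes off first: 2*t on [0, 1/4); log(2*t)/(2*t) on [1/4, 1/2); 3 on [1/2, 1); …
undo the common scale on t: t on [0, 1/2); log(t)/t on [1/2, 1); 3 on [1, 2); …
split f at 1/2, sqrt(2)/2, 1: ℳ[f](s) collects 4 kernel integrals
for t in [0, 1/2): the term is ∫ 2*t**2·t^(s-1)
∫ over [1/2, sqrt(2)/2) of log(2*t**2)/(2*t**2)·t^(s-1) joins the sum
∫ 3·t^(s-1) over [sqrt(2)/2, 1)
for t in [1, sqrt(6)/2): the term is ∫ 2·t^(s-1)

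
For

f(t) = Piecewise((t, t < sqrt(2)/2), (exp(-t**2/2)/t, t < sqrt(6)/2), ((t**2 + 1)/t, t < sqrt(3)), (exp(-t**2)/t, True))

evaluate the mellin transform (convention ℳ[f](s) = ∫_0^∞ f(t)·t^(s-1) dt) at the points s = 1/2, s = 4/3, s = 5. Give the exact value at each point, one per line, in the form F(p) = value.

F(1/2) = -2**(3/4)*uppergamma(-1/4, 3/4)/4 + uppergamma(-1/4, 3)/2 + 2**(1/4)/3 + 2**(3/4)*uppergamma(-1/4, 1/4)/4 + 2**(1/4)*3**(3/4)/3
F(4/3) = 2**(5/6)*(-51*3**(1/6) - 7*2**(1/3)*uppergamma(1/6, 3/4) + 7*2**(1/6)*uppergamma(1/6, 3) + 3 + 7*2**(1/3)*uppergamma(1/6, 1/4) + 60*6**(1/6))/28
F(5) = -7*exp(-3/4)/2 + 2*exp(-3) + 5*exp(-1/4)/2 + 271/48

the shared t-power comes off first: t**2 on [0, sqrt(2)/2); exp(-t**2/2) on [sqrt(2)/2, sqrt(6)/2); t**2 + 1 on [sqrt(6)/2, sqrt(3)); …
invert the power substitution to get t on [0, 1/2); exp(-t/2) on [1/2, 3/2); t + 1 on [3/2, 3); …
linearity at sqrt(2)/2, sqrt(6)/2, sqrt(3) turns ℳ[f](s) into 4 summed integrals
∫ over [0, sqrt(2)/2) of t·t^(s-1) joins the sum
piece [sqrt(2)/2, sqrt(6)/2): integrate exp(-t**2/2)/t against the kernel
between sqrt(6)/2 and sqrt(3) the integrand is (t**2 + 1)/t·t^(s-1)
over [sqrt(3), ∞), the kernel integral of exp(-t**2)/t enters the sum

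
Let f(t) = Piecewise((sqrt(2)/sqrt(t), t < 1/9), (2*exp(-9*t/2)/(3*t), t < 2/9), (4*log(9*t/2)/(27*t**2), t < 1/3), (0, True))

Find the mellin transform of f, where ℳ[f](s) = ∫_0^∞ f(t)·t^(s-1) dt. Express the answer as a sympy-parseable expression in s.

2**s*(9*2**s*(2*s - 1)*(-2*s + (s - 1)**2 + 3)*uppergamma(s - 1, 1/2) - 9*2**s*(2*s - 1)*(-2*s + (s - 1)**2 + 3)*uppergamma(s - 1, 1) + 9*2**s*(2*s - 1) + 4*3**s*(1 - 2*s) + 3**s*(s - 1)*(2*s - 1)*(-4*log(2) + 4*log(3)) + 3**s*(2*s - 1)*(-4*log(3) + 4*log(2)) + 18*sqrt(2)*(-2*s + (s - 1)**2 + 3))/(3*18**s*(2*s - 1)*(-2*s + (s - 1)**2 + 3))
  Re(s) > 1/2

invert the common scale on t to get sqrt(3)/sqrt(t) on [0, 1/6); exp(-3*t)/t on [1/6, 1/3); log(3*t)/(3*t**2) on [1/3, 1/2)
remove the shared t-power first: sqrt(3)*sqrt(t) on [0, 1/6); exp(-3*t) on [1/6, 1/3); log(3*t)/(3*t) on [1/3, 1/2)
reversing the common scale on t: sqrt(t) on [0, 1/2); exp(-t) on [1/2, 1); log(t)/t on [1, 3/2)
the 3 pieces separated at 1/9, 2/9 each add one integral
over [0, 1/9), the kernel integral of sqrt(2)/sqrt(t) enters the sum
the [1/9, 2/9) slice contributes ∫ 2*exp(-9*t/2)/(3*t)·t^(s-1) dt
piece [2/9, 1/3): integrate 4*log(9*t/2)/(27*t**2) against the kernel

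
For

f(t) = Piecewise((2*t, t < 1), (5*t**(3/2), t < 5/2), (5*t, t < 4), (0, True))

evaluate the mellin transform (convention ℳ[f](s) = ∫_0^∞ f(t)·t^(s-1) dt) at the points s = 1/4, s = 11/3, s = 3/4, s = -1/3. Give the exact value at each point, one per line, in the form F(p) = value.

F(1/4) = -5*2**(3/4)*5**(1/4) - 44/35 + 25*2**(1/4)*5**(3/4)/7 + 16*sqrt(2)
F(11/3) = -9375*2**(1/3)*5**(2/3)/448 - 117/217 + 46875*2**(5/6)*5**(1/6)/992 + 3840*2**(1/3)/7
F(3/4) = -25*2**(1/4)*5**(3/4)/7 - 68/63 + 125*2**(3/4)*5**(1/4)/18 + 160*sqrt(2)/7
F(-1/3) = -15*2**(1/3)*5**(2/3)/4 - 9/7 + 75*2**(5/6)*5**(1/6)/14 + 15*2**(1/3)

decompose at 1, 5/2; ℳ[f](s) sums the 3 pieces' integrals
on [0, 1) integrate f = 2*t against the kernel
the [1, 5/2) slice contributes ∫ 5*t**(3/2)·t^(s-1) dt
segment 5/2 to 4 holds 5*t; add its integral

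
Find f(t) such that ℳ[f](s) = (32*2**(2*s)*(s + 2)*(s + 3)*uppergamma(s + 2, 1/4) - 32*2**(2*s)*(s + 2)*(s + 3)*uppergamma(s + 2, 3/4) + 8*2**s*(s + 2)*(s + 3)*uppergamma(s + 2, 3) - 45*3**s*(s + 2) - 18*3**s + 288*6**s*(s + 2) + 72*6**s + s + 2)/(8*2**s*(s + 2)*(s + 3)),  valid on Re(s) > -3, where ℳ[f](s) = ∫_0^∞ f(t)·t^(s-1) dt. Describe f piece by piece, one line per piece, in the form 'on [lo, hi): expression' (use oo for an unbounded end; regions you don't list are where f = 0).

on [0, 1/2): t**3
on [1/2, 3/2): t**2*exp(-t/2)
on [3/2, 3): t**2*(t + 1)
on [3, oo): t**2*exp(-t)

reversing the shared t-power: t on [0, 1/2); exp(-t/2) on [1/2, 3/2); t + 1 on [3/2, 3); …
the 4 pieces separated at 1/2, 3/2, 3 each add one integral
for t in [0, 1/2): the term is ∫ t**3·t^(s-1)
segment [1/2, 3/2) carries t**2*exp(-t/2); integrate it
∫ t**2*(t + 1)·t^(s-1) over [3/2, 3)
on [3, ∞): add ∫ t**2*exp(-t)·t^(s-1) dt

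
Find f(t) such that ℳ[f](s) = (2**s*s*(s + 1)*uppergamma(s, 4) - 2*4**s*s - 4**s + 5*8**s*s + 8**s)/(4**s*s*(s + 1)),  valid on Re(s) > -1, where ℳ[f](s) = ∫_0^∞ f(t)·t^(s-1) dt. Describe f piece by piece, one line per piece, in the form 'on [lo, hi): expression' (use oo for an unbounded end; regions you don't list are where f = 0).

split f at 1, 2: ℳ[f](s) collects 3 kernel integrals
segment [0, 1) carries t; integrate it
between 1 and 2 the integrand is (2*t + 1)·t^(s-1)
[2, ∞) adds the kernel integral of exp(-2*t)

on [0, 1): t
on [1, 2): 2*t + 1
on [2, oo): exp(-2*t)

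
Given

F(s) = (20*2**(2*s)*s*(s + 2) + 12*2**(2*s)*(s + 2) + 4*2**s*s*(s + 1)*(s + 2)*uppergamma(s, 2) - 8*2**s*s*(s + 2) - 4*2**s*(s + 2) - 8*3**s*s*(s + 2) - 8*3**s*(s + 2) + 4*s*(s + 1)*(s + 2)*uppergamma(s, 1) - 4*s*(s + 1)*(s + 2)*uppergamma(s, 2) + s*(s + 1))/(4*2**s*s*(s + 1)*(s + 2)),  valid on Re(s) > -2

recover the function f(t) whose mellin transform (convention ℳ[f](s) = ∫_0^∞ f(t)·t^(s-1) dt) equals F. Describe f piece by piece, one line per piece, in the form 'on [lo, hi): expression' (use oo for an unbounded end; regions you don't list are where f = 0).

on [0, 1/2): t**2
on [1/2, 1): exp(-2*t)
on [1, 3/2): t + 1
on [3/2, 2): t + 3
on [2, oo): exp(-t)

integrate the 5 segments split at 1/2, 1, 3/2, 2, then add the results
for t in [0, 1/2): the term is ∫ t**2·t^(s-1)
∫ exp(-2*t)·t^(s-1) over [1/2, 1)
on [1, 3/2) integrate f = (t + 1) against the kernel
for t in [3/2, 2): the term is ∫ (t + 3)·t^(s-1)
between 2 and ∞ the integrand is exp(-t)·t^(s-1)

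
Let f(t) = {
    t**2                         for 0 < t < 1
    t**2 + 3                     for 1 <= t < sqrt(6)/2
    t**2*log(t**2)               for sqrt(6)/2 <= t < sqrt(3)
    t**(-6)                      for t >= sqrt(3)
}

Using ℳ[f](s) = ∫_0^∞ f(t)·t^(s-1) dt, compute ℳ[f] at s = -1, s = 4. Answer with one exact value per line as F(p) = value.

F(-1) = -1133*sqrt(3)/567 + sqrt(6)/2 + log(2**(sqrt(6)/2)*3**(-sqrt(6)/2 + sqrt(3))) + 3
F(4) = 17/48 + log(27*1944**(3/16))

invert the power substitution to get t on [0, 1); t + 3 on [1, 3/2); t*log(t) on [3/2, 3); …
along the cuts 1, sqrt(6)/2, sqrt(3), ℳ[f](s) splits into 4 integrals
segment 0 to 1 holds t**2; add its integral
on [1, sqrt(6)/2): add ∫ (t**2 + 3)·t^(s-1) dt
for t in [sqrt(6)/2, sqrt(3)): the term is ∫ t**2*log(t**2)·t^(s-1)
[sqrt(3), ∞) adds the kernel integral of t**(-6)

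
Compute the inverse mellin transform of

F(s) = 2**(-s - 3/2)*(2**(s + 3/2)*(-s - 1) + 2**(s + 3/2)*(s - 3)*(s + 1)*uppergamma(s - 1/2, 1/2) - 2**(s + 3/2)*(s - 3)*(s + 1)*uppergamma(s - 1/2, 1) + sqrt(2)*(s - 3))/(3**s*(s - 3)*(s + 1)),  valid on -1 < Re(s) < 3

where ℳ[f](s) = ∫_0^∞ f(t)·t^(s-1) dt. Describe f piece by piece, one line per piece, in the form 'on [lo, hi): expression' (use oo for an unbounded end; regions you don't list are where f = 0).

on [0, 1/6): 3*t
on [1/6, 1/3): sqrt(3)*exp(-3*t)/(3*sqrt(t))
on [1/3, oo): 1/(27*t**3)

undo the common scale on t: t on [0, 1/2); exp(-t)/sqrt(t) on [1/2, 1); t**(-3) on [1, ∞)
remove the shared t-power first: t**2 on [0, 1/2); sqrt(t)*exp(-t) on [1/2, 1); t**(-2) on [1, ∞)
remove the shared t-power first: t**(3/2) on [0, 1/2); exp(-t) on [1/2, 1); t**(-5/2) on [1, ∞)
decompose at 1/6, 1/3; ℳ[f](s) sums the 3 pieces' integrals
on [0, 1/6): add ∫ 3*t·t^(s-1) dt
segment [1/6, 1/3) carries sqrt(3)*exp(-3*t)/(3*sqrt(t)); integrate it
on [1/3, ∞) integrate f = 1/(27*t**3) against the kernel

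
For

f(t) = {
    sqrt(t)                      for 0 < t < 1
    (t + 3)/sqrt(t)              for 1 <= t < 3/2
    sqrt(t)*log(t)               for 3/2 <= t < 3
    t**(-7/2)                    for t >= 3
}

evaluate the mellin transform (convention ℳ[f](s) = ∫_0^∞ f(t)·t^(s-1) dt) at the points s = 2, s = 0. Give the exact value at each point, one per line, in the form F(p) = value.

F(2) = -922*sqrt(3)/675 - 2 + 213*sqrt(6)/100 + log(2**(9*sqrt(6)/20)*3**(-9*sqrt(6)/20 + 18*sqrt(3)/5))
F(0) = -2266*sqrt(3)/567 + sqrt(6) + log(2**(sqrt(6))*3**(-sqrt(6) + 2*sqrt(3))) + 6

back out the shared t-power: t**(3/2) on [0, 1); sqrt(t)*(t + 3) on [1, 3/2); t**(3/2)*log(t) on [3/2, 3); …
the shared t-power comes off first: t on [0, 1); t + 3 on [1, 3/2); t*log(t) on [3/2, 3); …
summing 4 kernel integrals split by 1, 3/2, 3 yields ℳ[f](s)
∫ over [0, 1) of sqrt(t)·t^(s-1) joins the sum
over [1, 3/2), the kernel integral of (t + 3)/sqrt(t) enters the sum
over [3/2, 3), the kernel integral of sqrt(t)*log(t) enters the sum
on [3, ∞): add ∫ t**(-7/2)·t^(s-1) dt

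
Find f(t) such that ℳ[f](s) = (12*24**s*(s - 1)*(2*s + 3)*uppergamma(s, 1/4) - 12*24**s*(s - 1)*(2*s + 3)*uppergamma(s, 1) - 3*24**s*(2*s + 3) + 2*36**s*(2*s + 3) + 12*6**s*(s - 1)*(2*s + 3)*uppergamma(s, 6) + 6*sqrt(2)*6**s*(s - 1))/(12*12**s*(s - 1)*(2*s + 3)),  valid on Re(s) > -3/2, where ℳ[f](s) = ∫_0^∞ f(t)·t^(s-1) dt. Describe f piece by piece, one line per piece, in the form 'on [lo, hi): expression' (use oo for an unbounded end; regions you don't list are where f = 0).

on [0, 1/2): t**(3/2)
on [1/2, 2): exp(-t/2)
on [2, 3): 1/(2*t)
on [3, oo): exp(-2*t)

along the cuts 1/2, 2, 3, ℳ[f](s) splits into 4 integrals
∫ t**(3/2)·t^(s-1) over [0, 1/2)
between 1/2 and 2 the integrand is exp(-t/2)·t^(s-1)
the [2, 3) slice contributes ∫ 1/(2*t)·t^(s-1) dt
over [3, ∞), the kernel integral of exp(-2*t) enters the sum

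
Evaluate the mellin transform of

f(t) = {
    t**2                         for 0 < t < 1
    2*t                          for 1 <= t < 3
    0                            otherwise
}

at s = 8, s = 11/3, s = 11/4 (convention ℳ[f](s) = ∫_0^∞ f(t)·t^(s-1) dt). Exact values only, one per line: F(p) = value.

F(8) = 393649/90
F(11/3) = -30/119 + 243*3**(2/3)/7
F(11/4) = -92/285 + 72*3**(3/4)/5

the shared t-power comes off first: t**(3/2) on [0, 1); 2*sqrt(t) on [1, 3)
the 2 pieces separated at 1 each add one integral
[0, 1) adds the kernel integral of t**2
on [1, 3) integrate f = 2*t against the kernel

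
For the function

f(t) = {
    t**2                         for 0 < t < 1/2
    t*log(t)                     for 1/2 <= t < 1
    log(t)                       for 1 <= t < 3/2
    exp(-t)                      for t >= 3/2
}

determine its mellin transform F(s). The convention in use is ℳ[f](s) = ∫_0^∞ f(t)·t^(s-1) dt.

the 4 pieces separated at 1/2, 1, 3/2 each add one integral
on [0, 1/2) integrate f = t**2 against the kernel
over [1/2, 1), the kernel integral of t*log(t) enters the sum
on [1, 3/2) integrate f = log(t) against the kernel
for t in [3/2, ∞): the term is ∫ exp(-t)·t^(s-1)

(4*2**s*s**2*(s + 2)*(s**2 + 2*s + 1)*uppergamma(s, 3/2) - 4*2**s*s**2*(s + 2) + 4*2**s*(s + 2)*(s**2 + 2*s + 1) + 3**s*s*(s + 2)*(-4*log(2) + 4*log(3))*(s**2 + 2*s + 1) - 4*3**s*(s + 2)*(s**2 + 2*s + 1) + s**3*(s + 2)*log(4) + s**2*(s + 2)*log(4) + 2*s**2*(s + 2) + s**2*(s**2 + 2*s + 1))/(4*2**s*s**2*(s + 2)*(s**2 + 2*s + 1))
  Re(s) > -2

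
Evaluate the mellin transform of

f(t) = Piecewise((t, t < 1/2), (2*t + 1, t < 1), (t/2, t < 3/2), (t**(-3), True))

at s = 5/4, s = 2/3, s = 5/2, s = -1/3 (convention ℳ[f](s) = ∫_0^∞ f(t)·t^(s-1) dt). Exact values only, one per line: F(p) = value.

slice at 1/2, 1, 3/2, transform all 4 pieces, and sum them
between 0 and 1/2 the integrand is t·t^(s-1)
piece [1/2, 1): integrate (2*t + 1) against the kernel
∫ over [1, 3/2) of t/2·t^(s-1) joins the sum
between 3/2 and ∞ the integrand is t**(-3)·t^(s-1)

F(5/4) = 2**(3/4)*(-322 + 475*3**(1/4) + 924*2**(1/4))/1260
F(2/3) = 2**(1/3)*(-2268 + 727*3**(2/3) + 3024*2**(2/3))/2520
F(5/2) = -19*sqrt(2)/280 + 29/35 + 305*sqrt(6)/336
F(-1/3) = 2**(1/3)*(-405*2**(2/3) + 437*3**(2/3) + 2430)/1080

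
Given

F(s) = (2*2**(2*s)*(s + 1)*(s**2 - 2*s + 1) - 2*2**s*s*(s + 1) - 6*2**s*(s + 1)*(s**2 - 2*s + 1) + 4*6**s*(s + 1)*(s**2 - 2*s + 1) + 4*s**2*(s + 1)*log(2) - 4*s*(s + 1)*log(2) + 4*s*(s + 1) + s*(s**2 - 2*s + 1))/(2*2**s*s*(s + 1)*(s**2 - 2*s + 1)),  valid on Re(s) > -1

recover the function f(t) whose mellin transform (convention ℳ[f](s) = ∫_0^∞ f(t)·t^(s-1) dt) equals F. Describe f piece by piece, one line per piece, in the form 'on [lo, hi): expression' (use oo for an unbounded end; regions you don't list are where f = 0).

cuts at 1/2, 1, 2: linearity sums the 4 kernel integrals
on [0, 1/2) integrate f = t against the kernel
over [1/2, 1), the kernel integral of log(t)/t enters the sum
segment [1, 2) carries 3; integrate it
on [2, 3): add ∫ 2·t^(s-1) dt

on [0, 1/2): t
on [1/2, 1): log(t)/t
on [1, 2): 3
on [2, 3): 2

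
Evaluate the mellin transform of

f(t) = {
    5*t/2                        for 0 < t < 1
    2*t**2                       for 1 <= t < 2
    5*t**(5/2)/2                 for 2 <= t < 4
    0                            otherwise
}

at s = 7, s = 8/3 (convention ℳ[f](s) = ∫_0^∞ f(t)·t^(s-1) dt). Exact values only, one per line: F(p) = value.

slice at 1, 2, transform all 3 pieces, and sum them
on [0, 1) integrate f = 5*t/2 against the kernel
on [1, 2) integrate f = 2*t**2 against the kernel
∫ over [2, 4) of 5*t**(5/2)/2·t^(s-1) joins the sum

F(7) = 377798903/2736 - 2560*sqrt(2)/19
F(8/3) = -480*2**(1/6)/31 + 39/154 + 48*2**(2/3)/7 + 15360*2**(1/3)/31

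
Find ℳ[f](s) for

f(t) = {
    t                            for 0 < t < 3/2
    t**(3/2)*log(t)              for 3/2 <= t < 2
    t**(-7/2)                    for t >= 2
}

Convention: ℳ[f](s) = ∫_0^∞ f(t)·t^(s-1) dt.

invert the shared t-power to get sqrt(t) on [0, 3/2); t*log(t) on [3/2, 2); t**(-4) on [2, ∞)
summing 3 kernel integrals split by 3/2, 2 yields ℳ[f](s)
over [0, 3/2), the kernel integral of t enters the sum
piece [3/2, 2): integrate t**(3/2)*log(t) against the kernel
between 2 and ∞ the integrand is t**(-7/2)·t^(s-1)

2**(-s - 5/2)*(-2**(2*s + 6)*(s + 1)*(2*s - 7) + 3**(s + 1/2)*(s + 1)*(2*s - 7)*(2*s + 1)*(-12*log(3) + 12*log(2)) + 3**(s + 1/2)*(s + 1)*(2*s - 7)*(-24*log(3) + 24*log(2)) + 2*3**(s + 1/2)*sqrt(6)*(2*s - 7)*(8*s + (2*s + 1)**2 + 8) + 8*3**(s + 3/2)*(s + 1)*(2*s - 7) + 32*4**s*(s + 1)*(2*s - 7)*(2*s + 1)*log(2) + 64*4**s*(s + 1)*(2*s - 7)*log(2) - 4**s*(s + 1)*(8*s + (2*s + 1)**2 + 8))/((s + 1)*(2*s - 7)*(8*s + (2*s + 1)**2 + 8))
  -1 < Re(s) < 7/2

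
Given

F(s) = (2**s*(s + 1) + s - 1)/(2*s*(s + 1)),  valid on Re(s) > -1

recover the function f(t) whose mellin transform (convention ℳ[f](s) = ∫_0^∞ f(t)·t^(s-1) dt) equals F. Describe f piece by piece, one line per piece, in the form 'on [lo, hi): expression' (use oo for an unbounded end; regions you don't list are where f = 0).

on [0, 1): t
on [1, 2): 1/2

integrate the 2 segments split at 1, then add the results
[0, 1) adds the kernel integral of t
[1, 2) adds the kernel integral of 1/2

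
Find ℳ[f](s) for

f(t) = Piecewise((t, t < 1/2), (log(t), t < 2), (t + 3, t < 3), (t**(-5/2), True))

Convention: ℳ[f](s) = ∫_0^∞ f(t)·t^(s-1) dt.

(-270*2**(2*s)*s**2*(2*s - 5) + 54*2**(2*s)*s*(s + 1)*(2*s - 5)*log(2) - 162*2**(2*s)*s*(2*s - 5) - 54*2**(2*s)*(s + 1)*(2*s - 5) - 4*sqrt(3)*6**s*s**2*(s + 1) + 324*6**s*s**2*(2*s - 5) + 162*6**s*s*(2*s - 5) + 27*s**2*(2*s - 5) + 54*s*(s + 1)*(2*s - 5)*log(2) + (2*s - 5)*(54*s + 54))/(54*2**s*s**2*(s + 1)*(2*s - 5))
  -1 < Re(s) < 5/2

cuts at 1/2, 2, 3: linearity sums the 4 kernel integrals
the [0, 1/2) slice contributes ∫ t·t^(s-1) dt
∫ over [1/2, 2) of log(t)·t^(s-1) joins the sum
segment [2, 3) carries (t + 3); integrate it
on [3, ∞): add ∫ t**(-5/2)·t^(s-1) dt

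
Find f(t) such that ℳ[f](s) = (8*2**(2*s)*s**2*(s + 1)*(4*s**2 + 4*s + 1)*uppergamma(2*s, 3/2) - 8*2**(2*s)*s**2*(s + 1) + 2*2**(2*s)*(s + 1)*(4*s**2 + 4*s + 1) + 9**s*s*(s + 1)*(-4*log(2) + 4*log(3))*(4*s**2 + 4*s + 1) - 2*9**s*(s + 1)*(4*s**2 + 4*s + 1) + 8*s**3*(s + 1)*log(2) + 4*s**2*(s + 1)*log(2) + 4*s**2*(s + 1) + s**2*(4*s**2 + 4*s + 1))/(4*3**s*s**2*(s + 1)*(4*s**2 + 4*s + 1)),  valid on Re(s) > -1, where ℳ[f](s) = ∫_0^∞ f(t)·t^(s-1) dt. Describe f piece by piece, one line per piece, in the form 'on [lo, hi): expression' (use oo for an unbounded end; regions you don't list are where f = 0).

on [0, 1/3): 3*t/4
on [1/3, 4/3): sqrt(3)*sqrt(t)*log(sqrt(3)*sqrt(t)/2)/2
on [4/3, 3): log(sqrt(3)*sqrt(t)/2)
on [3, oo): exp(-sqrt(3)*sqrt(t)/2)

back out the common scale on t: t/4 on [0, 1); sqrt(t)*log(sqrt(t)/2)/2 on [1, 4); log(sqrt(t)/2) on [4, 9); …
peel off the power substitution: t**2/4 on [0, 1); t*log(t/2)/2 on [1, 2); log(t/2) on [2, 3); …
the common scale on t comes off first: t**2 on [0, 1/2); t*log(t) on [1/2, 1); log(t) on [1, 3/2); …
decompose at 1/3, 4/3, 3; ℳ[f](s) sums the 4 pieces' integrals
[0, 1/3) adds the kernel integral of 3*t/4
piece [1/3, 4/3): integrate sqrt(3)*sqrt(t)*log(sqrt(3)*sqrt(t)/2)/2 against the kernel
over [4/3, 3), the kernel integral of log(sqrt(3)*sqrt(t)/2) enters the sum
piece [3, ∞): integrate exp(-sqrt(3)*sqrt(t)/2) against the kernel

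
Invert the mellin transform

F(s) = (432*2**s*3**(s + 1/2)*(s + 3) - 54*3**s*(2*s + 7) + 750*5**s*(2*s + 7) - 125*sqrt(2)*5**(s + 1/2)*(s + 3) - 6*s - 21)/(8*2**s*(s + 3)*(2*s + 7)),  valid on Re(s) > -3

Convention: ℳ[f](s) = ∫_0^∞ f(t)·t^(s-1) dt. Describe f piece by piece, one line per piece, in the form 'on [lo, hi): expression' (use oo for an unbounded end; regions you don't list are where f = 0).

cuts at 1/2, 3/2, 5/2: linearity sums the 4 kernel integrals
∫ over [0, 1/2) of t**3·t^(s-1) joins the sum
on [1/2, 3/2): add ∫ 4*t**3·t^(s-1) dt
for t in [3/2, 5/2): the term is ∫ 6*t**3·t^(s-1)
on [5/2, 3): add ∫ t**(7/2)·t^(s-1) dt

on [0, 1/2): t**3
on [1/2, 3/2): 4*t**3
on [3/2, 5/2): 6*t**3
on [5/2, 3): t**(7/2)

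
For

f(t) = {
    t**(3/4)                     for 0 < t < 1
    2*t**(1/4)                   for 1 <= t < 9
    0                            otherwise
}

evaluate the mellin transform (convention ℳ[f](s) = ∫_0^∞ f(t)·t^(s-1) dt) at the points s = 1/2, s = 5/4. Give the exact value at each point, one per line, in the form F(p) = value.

F(1/2) = -28/15 + 8*sqrt(3)
F(5/4) = 211/6

reversing the power substitution: t**(3/2) on [0, 1); 2*sqrt(t) on [1, 3)
along the cuts 1, ℳ[f](s) splits into 2 integrals
between 0 and 1 the integrand is t**(3/4)·t^(s-1)
on [1, 9) integrate f = 2*t**(1/4) against the kernel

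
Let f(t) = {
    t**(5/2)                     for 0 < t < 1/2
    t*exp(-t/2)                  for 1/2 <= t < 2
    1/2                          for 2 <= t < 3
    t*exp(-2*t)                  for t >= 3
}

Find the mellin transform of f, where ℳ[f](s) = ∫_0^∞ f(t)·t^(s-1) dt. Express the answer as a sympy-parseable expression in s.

(2*24**s*s*(2*s + 5)*uppergamma(s + 1, 1/4) - 2*24**s*s*(2*s + 5)*uppergamma(s + 1, 1) - 24**s*(2*s + 5)/2 + 36**s*(2*s + 5)/2 + 6**s*s*(2*s + 5)*uppergamma(s + 1, 6)/2 + sqrt(2)*6**s*s/4)/(12**s*s*(2*s + 5))
  Re(s) > -5/2

peel off the shared t-power: t**(3/2) on [0, 1/2); exp(-t/2) on [1/2, 2); 1/(2*t) on [2, 3); …
summing 4 kernel integrals split by 1/2, 2, 3 yields ℳ[f](s)
∫ over [0, 1/2) of t**(5/2)·t^(s-1) joins the sum
∫ over [1/2, 2) of t*exp(-t/2)·t^(s-1) joins the sum
on [2, 3) integrate f = 1/2 against the kernel
on [3, ∞) integrate f = t*exp(-2*t) against the kernel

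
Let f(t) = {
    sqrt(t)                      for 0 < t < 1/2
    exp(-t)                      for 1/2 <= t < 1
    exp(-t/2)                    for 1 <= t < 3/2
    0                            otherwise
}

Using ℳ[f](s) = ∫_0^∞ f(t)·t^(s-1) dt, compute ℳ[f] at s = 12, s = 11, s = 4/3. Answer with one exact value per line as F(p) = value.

F(12) = -354434904271143*exp(-3/4)/1024 - 108505112*exp(-1) + sqrt(2)/102400 + 552203144321471*exp(-1/2)/2048
F(11) = -8055338729409*exp(-3/4)/512 - 9864101*exp(-1) + sqrt(2)/47104 + 12553134696189*exp(-1/2)/1024
F(4/3) = -2*2**(1/3)*uppergamma(4/3, 3/4) - uppergamma(4/3, 1) + 3*2**(1/6)/22 + uppergamma(4/3, 1/2) + 2*2**(1/3)*uppergamma(4/3, 1/2)

f breaks at 1/2, 1 into 3 integrals to sum
[0, 1/2) adds the kernel integral of sqrt(t)
segment [1/2, 1) carries exp(-t); integrate it
piece [1, 3/2): integrate exp(-t/2) against the kernel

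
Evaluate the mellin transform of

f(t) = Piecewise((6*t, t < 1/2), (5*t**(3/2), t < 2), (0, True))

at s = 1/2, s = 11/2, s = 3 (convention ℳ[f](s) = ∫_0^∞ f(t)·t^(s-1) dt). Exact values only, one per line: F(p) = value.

breakpoints 1/2: one integral from each of the 2 segments
[0, 1/2) adds the kernel integral of 6*t
between 1/2 and 2 the integrand is 5*t**(3/2)·t^(s-1)

F(1/2) = sqrt(2) + 75/8
F(11/2) = 3*sqrt(2)/416 + 81915/896
F(3) = 3/32 + 2555*sqrt(2)/144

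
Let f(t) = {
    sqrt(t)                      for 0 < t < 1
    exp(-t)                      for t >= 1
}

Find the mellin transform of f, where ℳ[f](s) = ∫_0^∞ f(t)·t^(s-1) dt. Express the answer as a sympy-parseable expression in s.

summing 2 kernel integrals split by 1 yields ℳ[f](s)
∫ sqrt(t)·t^(s-1) over [0, 1)
∫ exp(-t)·t^(s-1) over [1, ∞)

((2*s + 1)*uppergamma(s, 1) + 2)/(2*s + 1)
  Re(s) > -1/2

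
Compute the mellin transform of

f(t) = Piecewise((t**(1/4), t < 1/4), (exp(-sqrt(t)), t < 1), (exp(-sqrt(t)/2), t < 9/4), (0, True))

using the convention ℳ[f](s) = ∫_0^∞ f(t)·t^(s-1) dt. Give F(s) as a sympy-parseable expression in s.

2**(1 - 2*s)*(16**s*(4*s + 1)*uppergamma(2*s, 1/2) - 16**s*(4*s + 1)*uppergamma(2*s, 3/4) + 4**s*(4*s + 1)*uppergamma(2*s, 1/2) - 4**s*(4*s + 1)*uppergamma(2*s, 1) + sqrt(2))/(4*s + 1)
  Re(s) > -1/4

strip the power substitution: sqrt(t) on [0, 1/2); exp(-t) on [1/2, 1); exp(-t/2) on [1, 3/2)
along the cuts 1/4, 1, ℳ[f](s) splits into 3 integrals
piece [0, 1/4): integrate t**(1/4) against the kernel
between 1/4 and 1 the integrand is exp(-sqrt(t))·t^(s-1)
on [1, 9/4) integrate f = exp(-sqrt(t)/2) against the kernel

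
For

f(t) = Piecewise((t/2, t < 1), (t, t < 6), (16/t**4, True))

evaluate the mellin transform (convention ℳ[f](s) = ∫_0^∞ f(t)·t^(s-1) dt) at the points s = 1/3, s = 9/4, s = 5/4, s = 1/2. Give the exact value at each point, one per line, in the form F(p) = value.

peel off the common scale on t: t on [0, 1/2); 2*t on [1/2, 3); t**(-4) on [3, ∞)
integrate the 3 segments split at 1, 6, then add the results
segment [0, 1) carries t/2; integrate it
segment 1 to 6 holds t; add its integral
∫ 16/t**4·t^(s-1) over [6, ∞)

F(1/3) = -3/8 + 2675*6**(1/3)/594
F(9/4) = -2/13 + 54640*6**(1/4)/819
F(5/4) = -2/9 + 4760*6**(1/4)/297
F(1/2) = -1/3 + 2270*sqrt(6)/567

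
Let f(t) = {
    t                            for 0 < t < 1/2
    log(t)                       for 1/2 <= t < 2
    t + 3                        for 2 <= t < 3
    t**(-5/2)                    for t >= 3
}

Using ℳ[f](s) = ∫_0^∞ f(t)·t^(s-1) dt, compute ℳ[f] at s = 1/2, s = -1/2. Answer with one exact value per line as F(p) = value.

along the cuts 1/2, 2, 3, ℳ[f](s) splits into 4 integrals
piece [0, 1/2): integrate t against the kernel
[1/2, 2) adds the kernel integral of log(t)
for t in [2, 3): the term is ∫ (t + 3)·t^(s-1)
segment 3 to ∞ holds t**(-5/2); add its integral

F(1/2) = sqrt(2)*(-330 + sqrt(2) + 108*log(2) + 144*sqrt(6))/36
F(-1/2) = sqrt(2)*(-486*log(2) + sqrt(2) + 648)/162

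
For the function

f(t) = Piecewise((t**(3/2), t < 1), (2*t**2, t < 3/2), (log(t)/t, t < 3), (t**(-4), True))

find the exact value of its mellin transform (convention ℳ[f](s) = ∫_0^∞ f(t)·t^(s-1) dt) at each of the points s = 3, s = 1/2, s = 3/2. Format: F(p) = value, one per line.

F(3) = 9*log(2)/8 + 271/180 + 27*log(3)/8
F(1/2) = -754*sqrt(3)/567 - 2*sqrt(3)*log(3)/3 - 2*sqrt(6)*log(2)/3 - 3/10 + 2*sqrt(6)*log(3)/3 + 67*sqrt(6)/30
F(3/2) = -538*sqrt(3)/135 - 5/21 + log(2**(sqrt(6))*3**(-sqrt(6) + 2*sqrt(3))) + 83*sqrt(6)/28

integrate the 4 segments split at 1, 3/2, 3, then add the results
for t in [0, 1): the term is ∫ t**(3/2)·t^(s-1)
∫ 2*t**2·t^(s-1) over [1, 3/2)
on [3/2, 3): add ∫ log(t)/t·t^(s-1) dt
∫ over [3, ∞) of t**(-4)·t^(s-1) joins the sum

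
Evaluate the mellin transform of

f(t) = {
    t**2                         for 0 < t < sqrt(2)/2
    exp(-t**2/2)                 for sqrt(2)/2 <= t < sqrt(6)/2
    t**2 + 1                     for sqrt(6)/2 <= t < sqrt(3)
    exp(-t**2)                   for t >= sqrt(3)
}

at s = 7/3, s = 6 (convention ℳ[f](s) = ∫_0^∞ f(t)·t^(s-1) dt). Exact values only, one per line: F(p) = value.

the power substitution comes off first: t on [0, 1/2); exp(-t/2) on [1/2, 3/2); t + 1 on [3/2, 3); …
breakpoints sqrt(2)/2, sqrt(6)/2, sqrt(3): one integral from each of the 4 segments
on [0, sqrt(2)/2) integrate f = t**2 against the kernel
for t in [sqrt(2)/2, sqrt(6)/2): the term is ∫ exp(-t**2/2)·t^(s-1)
[sqrt(6)/2, sqrt(3)) adds the kernel integral of (t**2 + 1)
∫ exp(-t**2)·t^(s-1) over [sqrt(3), ∞)

F(7/3) = 2**(5/6)*(-423*3**(1/6) - 364*2**(1/3)*uppergamma(7/6, 3/4) + 182*2**(1/6)*uppergamma(7/6, 3) + 21 + 364*2**(1/3)*uppergamma(7/6, 1/4) + 1224*6**(1/6))/728
F(6) = -65*exp(-3/4)/4 + 17*exp(-3)/2 + 41*exp(-1/4)/4 + 215/16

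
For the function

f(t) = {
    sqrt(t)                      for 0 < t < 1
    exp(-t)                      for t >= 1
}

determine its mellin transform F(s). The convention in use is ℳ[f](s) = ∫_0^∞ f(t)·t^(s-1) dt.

slice at 1, transform all 2 pieces, and sum them
[0, 1) adds the kernel integral of sqrt(t)
over [1, ∞), the kernel integral of exp(-t) enters the sum

((2*s + 1)*uppergamma(s, 1) + 2)/(2*s + 1)
  Re(s) > -1/2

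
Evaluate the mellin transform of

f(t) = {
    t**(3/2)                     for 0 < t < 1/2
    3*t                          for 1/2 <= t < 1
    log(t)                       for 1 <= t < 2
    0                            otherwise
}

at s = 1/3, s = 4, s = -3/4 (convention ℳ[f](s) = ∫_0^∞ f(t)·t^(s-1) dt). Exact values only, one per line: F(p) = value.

split f at 1/2, 1: ℳ[f](s) collects 3 kernel integrals
for t in [0, 1/2): the term is ∫ t**(3/2)·t^(s-1)
∫ 3*t·t^(s-1) over [1/2, 1)
segment [1, 2) carries log(t); integrate it

F(1/3) = -9*2**(1/3) - 9*2**(2/3)/16 + 3*2**(1/6)/22 + 3*2**(1/3)*log(2) + 45/4
F(4) = -57/160 + sqrt(2)/352 + 4*log(2)
F(-3/4) = -6*2**(3/4) - 2*2**(1/4)*log(2)/3 - 2*2**(1/4)/9 + 124/9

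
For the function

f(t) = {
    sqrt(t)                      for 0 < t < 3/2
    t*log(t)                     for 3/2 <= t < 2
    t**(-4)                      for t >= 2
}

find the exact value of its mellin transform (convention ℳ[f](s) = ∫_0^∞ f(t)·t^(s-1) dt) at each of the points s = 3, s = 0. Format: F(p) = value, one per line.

F(3) = -81*log(3)/64 - 47/256 + 27*sqrt(6)/56 + 337*log(2)/64
F(0) = -31/64 + log(8*sqrt(6)/9) + sqrt(6)

split f at 3/2, 2: ℳ[f](s) collects 3 kernel integrals
on [0, 3/2): add ∫ sqrt(t)·t^(s-1) dt
over [3/2, 2), the kernel integral of t*log(t) enters the sum
∫ over [2, ∞) of t**(-4)·t^(s-1) joins the sum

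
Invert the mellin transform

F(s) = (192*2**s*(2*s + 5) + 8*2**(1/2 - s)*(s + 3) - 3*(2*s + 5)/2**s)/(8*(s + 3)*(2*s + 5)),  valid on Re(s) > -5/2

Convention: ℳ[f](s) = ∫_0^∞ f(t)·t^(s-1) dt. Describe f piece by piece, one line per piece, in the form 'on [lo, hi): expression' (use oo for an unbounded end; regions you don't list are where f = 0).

on [0, 1/2): 4*t**(5/2)
on [1/2, 2): 3*t**3

f breaks at 1/2 into 2 integrals to sum
between 0 and 1/2 the integrand is 4*t**(5/2)·t^(s-1)
on [1/2, 2) integrate f = 3*t**3 against the kernel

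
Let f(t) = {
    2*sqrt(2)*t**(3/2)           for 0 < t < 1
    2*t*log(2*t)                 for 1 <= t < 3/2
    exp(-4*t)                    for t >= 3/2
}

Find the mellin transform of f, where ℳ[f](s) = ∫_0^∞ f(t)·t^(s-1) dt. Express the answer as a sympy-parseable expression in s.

remove the common scale on t first: t**(3/2) on [0, 2); t*log(t) on [2, 3); exp(-2*t) on [3, ∞)
decompose at 1, 3/2; ℳ[f](s) sums the 3 pieces' integrals
segment 0 to 1 holds 2*sqrt(2)*t**(3/2); add its integral
segment 1 to 3/2 holds 2*t*log(2*t); add its integral
∫ over [3/2, ∞) of exp(-4*t)·t^(s-1) joins the sum

(-12**s*s*(2*s + 3)*log(4) - 12**s*(2*s + 3)*log(4) + 12**s*(4*s + 6) + 12**s*sqrt(2)*(4*s**2 + 8*s + 4) + 3*18**s*s*(2*s + 3)*log(3) + 18**s*(-6*s - 9) + 3*18**s*(2*s + 3)*log(3) + 3**s*(2*s + 3)*(s**2 + 2*s + 1)*uppergamma(s, 6))/(12**s*(2*s + 3)*(s**2 + 2*s + 1))
  Re(s) > -3/2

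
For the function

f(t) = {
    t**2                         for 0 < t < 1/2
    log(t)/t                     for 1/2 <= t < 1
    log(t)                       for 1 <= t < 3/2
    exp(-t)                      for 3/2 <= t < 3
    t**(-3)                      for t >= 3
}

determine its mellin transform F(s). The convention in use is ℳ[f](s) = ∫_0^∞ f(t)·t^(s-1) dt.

(108*2**s*s**2*(s - 3)*(s + 2)*(s**2 - 2*s + 1)*uppergamma(s, 3/2) - 108*2**s*s**2*(s - 3)*(s + 2)*(s**2 - 2*s + 1)*uppergamma(s, 3) - 108*2**s*s**2*(s - 3)*(s + 2) + 108*2**s*(s - 3)*(s + 2)*(s**2 - 2*s + 1) - 108*3**s*s*(s - 3)*(s + 2)*(s**2 - 2*s + 1)*log(2) + 108*3**s*s*(s - 3)*(s + 2)*(s**2 - 2*s + 1)*log(3) - 108*3**s*(s - 3)*(s + 2)*(s**2 - 2*s + 1) - 4*6**s*s**2*(s + 2)*(s**2 - 2*s + 1) + 216*s**3*(s - 3)*(s + 2)*log(2) - 216*s**2*(s - 3)*(s + 2)*log(2) + 216*s**2*(s - 3)*(s + 2) + 27*s**2*(s - 3)*(s**2 - 2*s + 1))/(108*2**s*s**2*(s - 3)*(s + 2)*(s**2 - 2*s + 1))
  -2 < Re(s) < 3

split f at 1/2, 1, 3/2, 3: ℳ[f](s) collects 5 kernel integrals
segment 0 to 1/2 holds t**2; add its integral
between 1/2 and 1 the integrand is log(t)/t·t^(s-1)
piece [1, 3/2): integrate log(t) against the kernel
∫ over [3/2, 3) of exp(-t)·t^(s-1) joins the sum
piece [3, ∞): integrate t**(-3) against the kernel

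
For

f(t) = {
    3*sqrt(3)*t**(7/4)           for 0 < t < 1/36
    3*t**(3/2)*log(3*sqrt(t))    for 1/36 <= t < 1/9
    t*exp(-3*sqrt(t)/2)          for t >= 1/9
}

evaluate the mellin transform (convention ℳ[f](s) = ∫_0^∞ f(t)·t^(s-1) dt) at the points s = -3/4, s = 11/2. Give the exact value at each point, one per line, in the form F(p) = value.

F(-3/4) = sqrt(6)*(-23*sqrt(2) + 16 + 24*log(2) + 144*sqrt(pi)*erfc(sqrt(2)/2))/216
F(11/2) = -5461/853298675712 + sqrt(2)/378760126464 + log(2)/182849716224 + 12939102234532*exp(-1/2)/1594323

undo the power substitution: 3*sqrt(3)*t**(7/2) on [0, 1/6); 3*t**3*log(3*t) on [1/6, 1/3); t**2*exp(-3*t/2) on [1/3, ∞)
invert the shared t-power to get 3*sqrt(3)*t**(3/2) on [0, 1/6); 3*t*log(3*t) on [1/6, 1/3); exp(-3*t/2) on [1/3, ∞)
the common scale on t comes off first: t**(3/2) on [0, 1/2); t*log(t) on [1/2, 1); exp(-t/2) on [1, ∞)
cuts at 1/36, 1/9: linearity sums the 3 kernel integrals
∫ over [0, 1/36) of 3*sqrt(3)*t**(7/4)·t^(s-1) joins the sum
on [1/36, 1/9): add ∫ 3*t**(3/2)*log(3*sqrt(t))·t^(s-1) dt
for t in [1/9, ∞): the term is ∫ t*exp(-3*sqrt(t)/2)·t^(s-1)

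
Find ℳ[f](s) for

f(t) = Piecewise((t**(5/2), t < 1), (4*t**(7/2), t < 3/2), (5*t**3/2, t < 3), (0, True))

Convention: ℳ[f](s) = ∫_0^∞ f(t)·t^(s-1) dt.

split f at 1, 3/2: ℳ[f](s) collects 3 kernel integrals
[0, 1) adds the kernel integral of t**(5/2)
[1, 3/2) adds the kernel integral of 4*t**(7/2)
for t in [3/2, 3): the term is ∫ 5*t**3/2·t^(s-1)

(5*3**(s + 3)*(2*s + 5)*(2*s + 7) - 5*(3/2)**(s + 3)*(2*s + 5)*(2*s + 7) + 16*(3/2)**(s + 7/2)*(s + 3)*(2*s + 5) - 16*(s + 3)*(2*s + 5) + 4*(s + 3)*(2*s + 7))/(2*(s + 3)*(2*s + 5)*(2*s + 7))
  Re(s) > -5/2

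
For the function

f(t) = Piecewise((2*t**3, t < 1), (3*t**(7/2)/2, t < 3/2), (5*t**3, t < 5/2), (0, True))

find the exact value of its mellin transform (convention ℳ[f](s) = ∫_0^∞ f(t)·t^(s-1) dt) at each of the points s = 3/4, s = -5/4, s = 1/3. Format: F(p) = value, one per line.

linearity at 1, 3/2 turns ℳ[f](s) into 3 summed integrals
∫ over [0, 1) of 2*t**3·t^(s-1) joins the sum
between 1 and 3/2 the integrand is 3*t**(7/2)/2·t^(s-1)
piece [3/2, 5/2): integrate 5*t**3 against the kernel

F(3/4) = -9*2**(1/4)*3**(3/4)/4 + 46/255 + 243*2**(3/4)*3**(1/4)/272 + 125*2**(1/4)*5**(3/4)/12
F(-5/4) = -15*2**(1/4)*3**(3/4)/7 + 10/21 + 3*2**(3/4)*3**(1/4)/4 + 25*2**(1/4)*5**(3/4)/7
F(1/3) = -81*2**(2/3)*3**(1/3)/32 + 24/115 + 243*2**(1/6)*3**(5/6)/368 + 375*2**(2/3)*5**(1/3)/32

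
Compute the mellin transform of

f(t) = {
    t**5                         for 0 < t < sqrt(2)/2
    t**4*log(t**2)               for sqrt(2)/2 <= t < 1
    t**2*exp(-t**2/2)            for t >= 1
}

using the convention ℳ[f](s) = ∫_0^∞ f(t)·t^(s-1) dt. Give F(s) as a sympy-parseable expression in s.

(-16*2**(s/2)*(s + 5) + 8*2**s*(s + 5)*(4*s + (s + 2)**2 + 12)*uppergamma(s/2 + 1, 1/2) + 4*s + (s + 2)*(s + 5)*log(4) + 4*(s + 5)*log(2) + sqrt(2)*(4*s + (s + 2)**2 + 12) + 20)/(8*2**(s/2)*(s + 5)*(4*s + (s + 2)**2 + 12))
  Re(s) > -5

undo the shared t-power: t**3 on [0, sqrt(2)/2); t**2*log(t**2) on [sqrt(2)/2, 1); exp(-t**2/2) on [1, ∞)
strip the power substitution: t**(3/2) on [0, 1/2); t*log(t) on [1/2, 1); exp(-t/2) on [1, ∞)
integrate the 3 segments split at sqrt(2)/2, 1, then add the results
piece [0, sqrt(2)/2): integrate t**5 against the kernel
on [sqrt(2)/2, 1) integrate f = t**4*log(t**2) against the kernel
[1, ∞) adds the kernel integral of t**2*exp(-t**2/2)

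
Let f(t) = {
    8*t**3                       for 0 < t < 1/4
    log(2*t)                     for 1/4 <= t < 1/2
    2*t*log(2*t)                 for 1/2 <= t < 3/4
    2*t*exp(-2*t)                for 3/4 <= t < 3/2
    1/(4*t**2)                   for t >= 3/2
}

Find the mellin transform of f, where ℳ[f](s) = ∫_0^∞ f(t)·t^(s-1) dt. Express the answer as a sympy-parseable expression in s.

(72*2**s*(s - 2)*(s + 1)**2*(s + 3)*(2*s - (s + 1)**2 + 1)*uppergamma(s + 1, 3/2) - 72*2**s*(s - 2)*(s + 1)**2*(s + 3)*(2*s - (s + 1)**2 + 1)*uppergamma(s + 1, 3) + 72*2**s*(s - 2)*(s + 1)**2*(s + 3) + 72*2**s*(s - 2)*(s + 3)*(2*s - (s + 1)**2 + 1) + 3**s*(s - 2)*(s + 1)*(s + 3)*(-108*log(2) + 108*log(3))*(2*s - (s + 1)**2 + 1) - 108*3**s*(s - 2)*(s + 3)*(2*s - (s + 1)**2 + 1) - 8*6**s*(s + 1)**2*(s + 3)*(2*s - (s + 1)**2 + 1) - 72*(s - 2)*(s + 1)**3*(s + 3)*log(2) - 72*(s - 2)*(s + 1)**2*(s + 3) + 72*(s - 2)*(s + 1)**2*(s + 3)*log(2) + 9*(s - 2)*(s + 1)**2*(2*s - (s + 1)**2 + 1))/(72*2**(2*s)*(s - 2)*(s + 1)**2*(s + 3)*(2*s - (s + 1)**2 + 1))
  -3 < Re(s) < 2

reversing the common scale on t: t**3 on [0, 1/2); log(t) on [1/2, 1); t*log(t) on [1, 3/2); …
strip the shared t-power: t**2 on [0, 1/2); log(t)/t on [1/2, 1); log(t) on [1, 3/2); …
linearity at 1/4, 1/2, 3/4, 3/2 turns ℳ[f](s) into 5 summed integrals
on [0, 1/4) integrate f = 8*t**3 against the kernel
on [1/4, 1/2) integrate f = log(2*t) against the kernel
on [1/2, 3/4) integrate f = 2*t*log(2*t) against the kernel
on [3/4, 3/2) integrate f = 2*t*exp(-2*t) against the kernel
for t in [3/2, ∞): the term is ∫ 1/(4*t**2)·t^(s-1)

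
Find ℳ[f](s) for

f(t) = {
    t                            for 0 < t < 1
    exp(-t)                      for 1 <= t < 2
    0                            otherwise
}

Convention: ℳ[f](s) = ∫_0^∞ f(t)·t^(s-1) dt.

((s + 1)*uppergamma(s, 1) - (s + 1)*uppergamma(s, 2) + 1)/(s + 1)
  Re(s) > -1

decompose at 1; ℳ[f](s) sums the 2 pieces' integrals
piece [0, 1): integrate t against the kernel
∫ exp(-t)·t^(s-1) over [1, 2)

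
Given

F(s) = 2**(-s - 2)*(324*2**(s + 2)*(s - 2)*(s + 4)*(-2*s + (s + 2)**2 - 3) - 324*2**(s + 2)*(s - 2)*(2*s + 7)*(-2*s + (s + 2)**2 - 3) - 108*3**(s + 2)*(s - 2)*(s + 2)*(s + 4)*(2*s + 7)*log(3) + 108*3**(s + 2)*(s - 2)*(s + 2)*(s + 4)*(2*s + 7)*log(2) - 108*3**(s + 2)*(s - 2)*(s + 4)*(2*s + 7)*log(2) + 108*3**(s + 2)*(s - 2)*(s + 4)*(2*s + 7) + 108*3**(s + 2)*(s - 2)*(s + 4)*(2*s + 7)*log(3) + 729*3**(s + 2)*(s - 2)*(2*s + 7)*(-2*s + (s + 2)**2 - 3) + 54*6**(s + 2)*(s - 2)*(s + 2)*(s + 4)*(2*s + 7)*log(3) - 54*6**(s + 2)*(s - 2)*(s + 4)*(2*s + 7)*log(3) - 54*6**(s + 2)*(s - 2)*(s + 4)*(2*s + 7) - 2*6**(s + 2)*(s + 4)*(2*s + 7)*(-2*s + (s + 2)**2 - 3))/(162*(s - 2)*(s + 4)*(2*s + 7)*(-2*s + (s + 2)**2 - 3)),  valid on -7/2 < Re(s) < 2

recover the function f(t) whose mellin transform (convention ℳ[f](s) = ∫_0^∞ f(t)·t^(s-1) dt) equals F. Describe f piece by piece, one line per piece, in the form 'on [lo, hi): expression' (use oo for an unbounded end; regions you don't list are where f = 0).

on [0, 1): t**(7/2)
on [1, 3/2): 2*t**4
on [3/2, 3): t*log(t)
on [3, oo): t**(-2)

back out the shared t-power: t**(3/2) on [0, 1); 2*t**2 on [1, 3/2); log(t)/t on [3/2, 3); …
cuts at 1, 3/2, 3: linearity sums the 4 kernel integrals
over [0, 1), the kernel integral of t**(7/2) enters the sum
∫ 2*t**4·t^(s-1) over [1, 3/2)
between 3/2 and 3 the integrand is t*log(t)·t^(s-1)
over [3, ∞), the kernel integral of t**(-2) enters the sum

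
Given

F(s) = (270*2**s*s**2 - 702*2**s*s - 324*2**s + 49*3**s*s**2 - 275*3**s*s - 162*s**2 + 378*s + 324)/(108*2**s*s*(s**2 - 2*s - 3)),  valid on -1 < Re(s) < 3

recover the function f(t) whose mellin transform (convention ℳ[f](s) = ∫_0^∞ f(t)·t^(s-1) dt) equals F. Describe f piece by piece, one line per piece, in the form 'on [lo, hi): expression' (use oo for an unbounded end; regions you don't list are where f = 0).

on [0, 1/2): t
on [1/2, 1): 2*t + 1
on [1, 3/2): t/2
on [3/2, oo): t**(-3)

decompose at 1/2, 1, 3/2; ℳ[f](s) sums the 4 pieces' integrals
on [0, 1/2) integrate f = t against the kernel
over [1/2, 1), the kernel integral of (2*t + 1) enters the sum
segment [1, 3/2) carries t/2; integrate it
on [3/2, ∞): add ∫ t**(-3)·t^(s-1) dt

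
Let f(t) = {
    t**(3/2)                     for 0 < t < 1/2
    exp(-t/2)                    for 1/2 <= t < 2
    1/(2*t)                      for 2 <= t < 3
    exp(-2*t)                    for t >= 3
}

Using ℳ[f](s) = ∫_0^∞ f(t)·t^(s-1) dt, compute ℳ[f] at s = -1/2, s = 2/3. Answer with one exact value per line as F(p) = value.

F(-1/2) = -sqrt(2)*sqrt(pi)*erfc(1/2) - sqrt(2)*exp(-1) - sqrt(3)/27 - 2*sqrt(2)*sqrt(pi)*erfc(sqrt(6)) + 2*sqrt(3)*exp(-6)/3 + sqrt(2)/12 + sqrt(2)*sqrt(pi)*erfc(1) + 1/2 + 2*sqrt(2)*exp(-1/4)
F(2/3) = -3**(2/3)/2 - 2**(2/3)*uppergamma(2/3, 1) + 2**(1/3)*uppergamma(2/3, 6)/2 + 3*2**(5/6)/52 + 3*2**(2/3)/4 + 2**(2/3)*uppergamma(2/3, 1/4)

breakpoints 1/2, 2, 3: one integral from each of the 4 segments
on [0, 1/2): add ∫ t**(3/2)·t^(s-1) dt
between 1/2 and 2 the integrand is exp(-t/2)·t^(s-1)
segment 2 to 3 holds 1/(2*t); add its integral
[3, ∞) adds the kernel integral of exp(-2*t)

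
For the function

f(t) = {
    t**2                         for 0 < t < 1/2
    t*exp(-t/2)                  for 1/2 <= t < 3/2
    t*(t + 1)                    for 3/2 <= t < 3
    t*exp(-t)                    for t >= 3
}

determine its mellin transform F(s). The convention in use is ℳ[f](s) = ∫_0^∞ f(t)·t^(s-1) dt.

(8*2**(2*s)*(s + 1)*(s + 2)*uppergamma(s + 1, 1/4) - 8*2**(2*s)*(s + 1)*(s + 2)*uppergamma(s + 1, 3/4) + 4*2**s*(s + 1)*(s + 2)*uppergamma(s + 1, 3) - 15*3**s*(s + 1) - 6*3**s + 48*6**s*(s + 1) + 12*6**s + s + 1)/(4*2**s*(s + 1)*(s + 2))
  Re(s) > -2

back out the shared t-power: t on [0, 1/2); exp(-t/2) on [1/2, 3/2); t + 1 on [3/2, 3); …
f breaks at 1/2, 3/2, 3 into 4 integrals to sum
on [0, 1/2) integrate f = t**2 against the kernel
on [1/2, 3/2) integrate f = t*exp(-t/2) against the kernel
between 3/2 and 3 the integrand is t*(t + 1)·t^(s-1)
on [3, ∞) integrate f = t*exp(-t) against the kernel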